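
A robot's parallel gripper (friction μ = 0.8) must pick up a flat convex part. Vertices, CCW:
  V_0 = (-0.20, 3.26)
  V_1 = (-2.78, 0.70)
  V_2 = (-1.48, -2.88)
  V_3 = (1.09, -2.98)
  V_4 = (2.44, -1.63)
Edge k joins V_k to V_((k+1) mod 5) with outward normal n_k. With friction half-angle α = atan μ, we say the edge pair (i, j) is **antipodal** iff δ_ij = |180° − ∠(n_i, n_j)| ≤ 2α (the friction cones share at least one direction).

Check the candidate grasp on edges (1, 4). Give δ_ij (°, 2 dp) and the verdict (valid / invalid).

δ = 8.41°, valid

α = atan 0.8 = 38.66°;  2α = 77.32°
edge 1: e_1 = (+1.30, -3.58);  n_1 = (-0.9399, -0.3413)
edge 4: e_4 = (-2.64, +4.89);  n_4 = (+0.8800, +0.4751)
∠(n_1, n_4) = 171.59°
δ = |180° − 171.59°| = 8.41°
8.41° ≤ 2α = 77.32°  →  valid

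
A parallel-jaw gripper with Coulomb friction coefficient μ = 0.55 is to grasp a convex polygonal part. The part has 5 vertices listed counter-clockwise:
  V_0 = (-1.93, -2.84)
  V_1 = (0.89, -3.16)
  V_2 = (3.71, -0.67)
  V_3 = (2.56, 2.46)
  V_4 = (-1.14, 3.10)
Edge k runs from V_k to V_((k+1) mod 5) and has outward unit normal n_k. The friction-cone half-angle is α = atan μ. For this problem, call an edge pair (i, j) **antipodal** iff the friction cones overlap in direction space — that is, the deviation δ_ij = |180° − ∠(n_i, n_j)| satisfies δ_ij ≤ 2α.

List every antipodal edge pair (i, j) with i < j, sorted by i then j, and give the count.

count = 4; pairs: (0,3), (1,3), (1,4), (2,4)

α = atan 0.55 = 28.81°;  2α = 57.62°
n_0 = (-0.1128, -0.9936)
n_1 = (+0.6619, -0.7496)
n_2 = (+0.9386, +0.3449)
n_3 = (+0.1704, +0.9854)
n_4 = (-0.9913, +0.1318)
  (0,1): δ = 132.08°  ·
  (0,2): δ = 63.35°  ·
  (0,3): δ = 3.34°  ✓
  (0,4): δ = 88.90°  ·
  (1,2): δ = 111.27°  ·
  (1,3): δ = 51.26°  ✓
  (1,4): δ = 40.98°  ✓
  (2,3): δ = 119.99°  ·
  (2,4): δ = 27.75°  ✓
  (3,4): δ = 87.76°  ·
antipodal pairs: 4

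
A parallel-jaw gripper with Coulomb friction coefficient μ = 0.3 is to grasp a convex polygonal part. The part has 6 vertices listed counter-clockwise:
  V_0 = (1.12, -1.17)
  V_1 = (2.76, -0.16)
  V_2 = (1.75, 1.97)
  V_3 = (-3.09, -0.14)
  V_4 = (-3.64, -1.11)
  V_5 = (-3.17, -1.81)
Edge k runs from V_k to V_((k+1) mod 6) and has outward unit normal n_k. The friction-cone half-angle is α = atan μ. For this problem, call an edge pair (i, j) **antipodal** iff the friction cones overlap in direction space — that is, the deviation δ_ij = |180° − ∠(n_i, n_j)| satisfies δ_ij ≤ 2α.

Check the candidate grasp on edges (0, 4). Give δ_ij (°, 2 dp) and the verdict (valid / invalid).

δ = 92.25°, invalid

α = atan 0.3 = 16.70°;  2α = 33.40°
edge 0: e_0 = (+1.64, +1.01);  n_0 = (+0.5244, -0.8515)
edge 4: e_4 = (+0.47, -0.70);  n_4 = (-0.8302, -0.5574)
∠(n_0, n_4) = 87.75°
δ = |180° − 87.75°| = 92.25°
92.25° > 2α = 33.40°  →  invalid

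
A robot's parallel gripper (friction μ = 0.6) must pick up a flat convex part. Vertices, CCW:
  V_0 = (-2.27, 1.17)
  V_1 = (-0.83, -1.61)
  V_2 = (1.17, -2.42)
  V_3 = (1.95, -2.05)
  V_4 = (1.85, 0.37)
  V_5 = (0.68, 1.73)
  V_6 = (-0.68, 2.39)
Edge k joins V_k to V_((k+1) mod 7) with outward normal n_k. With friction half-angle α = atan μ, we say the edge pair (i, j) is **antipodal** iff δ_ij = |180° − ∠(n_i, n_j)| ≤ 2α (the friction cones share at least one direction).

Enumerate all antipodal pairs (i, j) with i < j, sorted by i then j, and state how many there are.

α = atan 0.6 = 30.96°;  2α = 61.93°
n_0 = (-0.8879, -0.4599)
n_1 = (-0.3754, -0.9269)
n_2 = (+0.4286, -0.9035)
n_3 = (+0.9991, +0.0413)
n_4 = (+0.7581, +0.6522)
n_5 = (+0.4366, +0.8997)
n_6 = (-0.6087, +0.7934)
  (0,1): δ = 139.43°  ·
  (0,2): δ = 92.01°  ·
  (0,3): δ = 25.02°  ✓
  (0,4): δ = 13.32°  ✓
  (0,5): δ = 36.73°  ✓
  (0,6): δ = 100.12°  ·
  (1,2): δ = 132.57°  ·
  (1,3): δ = 65.59°  ·
  (1,4): δ = 27.25°  ✓
  (1,5): δ = 3.84°  ✓
  (1,6): δ = 59.55°  ✓
  (2,3): δ = 113.01°  ·
  (2,4): δ = 74.67°  ·
  (2,5): δ = 51.26°  ✓
  (2,6): δ = 12.12°  ✓
  (3,4): δ = 141.66°  ·
  (3,5): δ = 118.25°  ·
  (3,6): δ = 54.87°  ✓
  (4,5): δ = 156.59°  ·
  (4,6): δ = 93.21°  ·
  (5,6): δ = 116.61°  ·
antipodal pairs: 9

count = 9; pairs: (0,3), (0,4), (0,5), (1,4), (1,5), (1,6), (2,5), (2,6), (3,6)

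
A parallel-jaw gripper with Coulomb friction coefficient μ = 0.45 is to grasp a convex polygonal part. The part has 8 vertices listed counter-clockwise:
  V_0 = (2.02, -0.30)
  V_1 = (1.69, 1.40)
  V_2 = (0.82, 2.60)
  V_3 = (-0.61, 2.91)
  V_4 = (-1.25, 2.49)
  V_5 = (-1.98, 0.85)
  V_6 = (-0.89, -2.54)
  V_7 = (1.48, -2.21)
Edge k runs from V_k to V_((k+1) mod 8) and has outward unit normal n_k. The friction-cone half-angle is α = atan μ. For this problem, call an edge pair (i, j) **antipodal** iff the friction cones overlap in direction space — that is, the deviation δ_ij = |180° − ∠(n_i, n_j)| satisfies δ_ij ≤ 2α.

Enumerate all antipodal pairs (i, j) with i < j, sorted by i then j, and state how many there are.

α = atan 0.45 = 24.23°;  2α = 48.46°
n_0 = (+0.9817, +0.1906)
n_1 = (+0.8096, +0.5870)
n_2 = (+0.2119, +0.9773)
n_3 = (-0.5487, +0.8360)
n_4 = (-0.9136, +0.4067)
n_5 = (-0.9520, -0.3061)
n_6 = (+0.1379, -0.9904)
n_7 = (+0.9623, -0.2721)
  (0,1): δ = 155.04°  ·
  (0,2): δ = 113.22°  ·
  (0,3): δ = 67.71°  ·
  (0,4): δ = 34.98°  ✓
  (0,5): δ = 6.84°  ✓
  (0,6): δ = 86.94°  ·
  (0,7): δ = 153.23°  ·
  (1,2): δ = 138.17°  ·
  (1,3): δ = 92.67°  ·
  (1,4): δ = 59.94°  ·
  (1,5): δ = 18.12°  ✓
  (1,6): δ = 61.98°  ·
  (1,7): δ = 128.27°  ·
  (2,3): δ = 134.49°  ·
  (2,4): δ = 101.76°  ·
  (2,5): δ = 59.94°  ·
  (2,6): δ = 20.16°  ✓
  (2,7): δ = 86.44°  ·
  (3,4): δ = 147.27°  ·
  (3,5): δ = 105.45°  ·
  (3,6): δ = 25.35°  ✓
  (3,7): δ = 40.94°  ✓
  (4,5): δ = 138.18°  ·
  (4,6): δ = 58.08°  ·
  (4,7): δ = 8.21°  ✓
  (5,6): δ = 99.90°  ·
  (5,7): δ = 33.61°  ✓
  (6,7): δ = 113.71°  ·
antipodal pairs: 8

count = 8; pairs: (0,4), (0,5), (1,5), (2,6), (3,6), (3,7), (4,7), (5,7)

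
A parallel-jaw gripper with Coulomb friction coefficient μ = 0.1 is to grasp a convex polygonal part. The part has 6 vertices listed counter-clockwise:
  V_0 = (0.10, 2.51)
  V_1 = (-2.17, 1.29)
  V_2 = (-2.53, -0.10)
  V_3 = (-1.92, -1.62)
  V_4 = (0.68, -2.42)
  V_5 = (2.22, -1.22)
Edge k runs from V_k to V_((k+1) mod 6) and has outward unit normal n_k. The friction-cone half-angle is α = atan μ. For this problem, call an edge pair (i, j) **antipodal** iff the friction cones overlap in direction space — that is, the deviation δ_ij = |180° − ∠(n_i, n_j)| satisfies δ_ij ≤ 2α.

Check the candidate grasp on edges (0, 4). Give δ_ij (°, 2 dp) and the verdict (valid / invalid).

α = atan 0.1 = 5.71°;  2α = 11.42°
edge 0: e_0 = (-2.27, -1.22);  n_0 = (-0.4734, +0.8808)
edge 4: e_4 = (+1.54, +1.20);  n_4 = (+0.6146, -0.7888)
∠(n_0, n_4) = 170.33°
δ = |180° − 170.33°| = 9.67°
9.67° ≤ 2α = 11.42°  →  valid

δ = 9.67°, valid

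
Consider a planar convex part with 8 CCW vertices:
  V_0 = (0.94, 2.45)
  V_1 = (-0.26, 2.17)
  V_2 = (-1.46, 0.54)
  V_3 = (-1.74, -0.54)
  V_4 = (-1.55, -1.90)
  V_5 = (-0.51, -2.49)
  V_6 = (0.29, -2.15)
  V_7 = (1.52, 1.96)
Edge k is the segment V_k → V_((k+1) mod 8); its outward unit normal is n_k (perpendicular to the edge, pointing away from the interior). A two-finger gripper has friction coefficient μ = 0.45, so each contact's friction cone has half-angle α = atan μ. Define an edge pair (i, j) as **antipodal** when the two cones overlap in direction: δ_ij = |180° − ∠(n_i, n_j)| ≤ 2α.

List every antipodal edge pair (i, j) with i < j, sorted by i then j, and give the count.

α = atan 0.45 = 24.23°;  2α = 48.46°
n_0 = (-0.2272, +0.9738)
n_1 = (-0.8053, +0.5929)
n_2 = (-0.9680, +0.2510)
n_3 = (-0.9904, -0.1384)
n_4 = (-0.4934, -0.8698)
n_5 = (+0.3911, -0.9203)
n_6 = (+0.9580, -0.2867)
n_7 = (+0.6454, +0.7639)
  (0,1): δ = 139.49°  ·
  (0,2): δ = 117.67°  ·
  (0,3): δ = 95.18°  ·
  (0,4): δ = 42.70°  ✓
  (0,5): δ = 9.89°  ✓
  (0,6): δ = 60.21°  ·
  (0,7): δ = 126.67°  ·
  (1,2): δ = 158.17°  ·
  (1,3): δ = 135.69°  ·
  (1,4): δ = 83.21°  ·
  (1,5): δ = 30.61°  ✓
  (1,6): δ = 19.70°  ✓
  (1,7): δ = 86.17°  ·
  (2,3): δ = 157.51°  ·
  (2,4): δ = 105.03°  ·
  (2,5): δ = 52.44°  ·
  (2,6): δ = 2.13°  ✓
  (2,7): δ = 64.34°  ·
  (3,4): δ = 127.52°  ·
  (3,5): δ = 74.93°  ·
  (3,6): δ = 24.61°  ✓
  (3,7): δ = 41.85°  ✓
  (4,5): δ = 127.41°  ·
  (4,6): δ = 77.09°  ·
  (4,7): δ = 10.63°  ✓
  (5,6): δ = 129.69°  ·
  (5,7): δ = 63.22°  ·
  (6,7): δ = 113.53°  ·
antipodal pairs: 8

count = 8; pairs: (0,4), (0,5), (1,5), (1,6), (2,6), (3,6), (3,7), (4,7)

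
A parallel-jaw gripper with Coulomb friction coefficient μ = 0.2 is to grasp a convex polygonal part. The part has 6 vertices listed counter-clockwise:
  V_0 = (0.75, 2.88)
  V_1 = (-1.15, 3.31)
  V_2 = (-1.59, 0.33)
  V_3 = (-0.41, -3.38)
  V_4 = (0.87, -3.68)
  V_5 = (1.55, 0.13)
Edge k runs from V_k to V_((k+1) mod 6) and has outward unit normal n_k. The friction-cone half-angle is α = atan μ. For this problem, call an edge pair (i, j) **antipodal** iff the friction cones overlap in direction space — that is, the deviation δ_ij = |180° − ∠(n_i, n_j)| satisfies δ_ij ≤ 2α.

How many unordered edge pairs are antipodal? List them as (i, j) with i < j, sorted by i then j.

α = atan 0.2 = 11.31°;  2α = 22.62°
n_0 = (+0.2207, +0.9753)
n_1 = (-0.9893, +0.1461)
n_2 = (-0.9530, -0.3031)
n_3 = (-0.2282, -0.9736)
n_4 = (+0.9844, -0.1757)
n_5 = (+0.9602, +0.2793)
  (0,1): δ = 85.65°  ·
  (0,2): δ = 59.60°  ·
  (0,3): δ = 0.44°  ✓
  (0,4): δ = 92.63°  ·
  (0,5): δ = 118.97°  ·
  (1,2): δ = 153.96°  ·
  (1,3): δ = 94.79°  ·
  (1,4): δ = 1.72°  ✓
  (1,5): δ = 24.62°  ·
  (2,3): δ = 120.83°  ·
  (2,4): δ = 27.76°  ·
  (2,5): δ = 1.42°  ✓
  (3,4): δ = 86.93°  ·
  (3,5): δ = 60.59°  ·
  (4,5): δ = 153.66°  ·
antipodal pairs: 3

count = 3; pairs: (0,3), (1,4), (2,5)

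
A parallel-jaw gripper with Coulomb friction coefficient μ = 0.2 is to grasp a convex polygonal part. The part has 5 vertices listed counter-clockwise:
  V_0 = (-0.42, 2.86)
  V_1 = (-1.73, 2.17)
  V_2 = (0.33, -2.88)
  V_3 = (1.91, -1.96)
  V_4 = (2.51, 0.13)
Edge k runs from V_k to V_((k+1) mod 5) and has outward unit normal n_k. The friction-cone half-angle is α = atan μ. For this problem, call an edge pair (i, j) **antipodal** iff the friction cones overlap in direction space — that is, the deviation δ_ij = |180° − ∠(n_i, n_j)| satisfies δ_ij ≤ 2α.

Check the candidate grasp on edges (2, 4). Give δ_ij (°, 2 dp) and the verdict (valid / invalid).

δ = 73.19°, invalid

α = atan 0.2 = 11.31°;  2α = 22.62°
edge 2: e_2 = (+1.58, +0.92);  n_2 = (+0.5032, -0.8642)
edge 4: e_4 = (-2.93, +2.73);  n_4 = (+0.6817, +0.7316)
∠(n_2, n_4) = 106.81°
δ = |180° − 106.81°| = 73.19°
73.19° > 2α = 22.62°  →  invalid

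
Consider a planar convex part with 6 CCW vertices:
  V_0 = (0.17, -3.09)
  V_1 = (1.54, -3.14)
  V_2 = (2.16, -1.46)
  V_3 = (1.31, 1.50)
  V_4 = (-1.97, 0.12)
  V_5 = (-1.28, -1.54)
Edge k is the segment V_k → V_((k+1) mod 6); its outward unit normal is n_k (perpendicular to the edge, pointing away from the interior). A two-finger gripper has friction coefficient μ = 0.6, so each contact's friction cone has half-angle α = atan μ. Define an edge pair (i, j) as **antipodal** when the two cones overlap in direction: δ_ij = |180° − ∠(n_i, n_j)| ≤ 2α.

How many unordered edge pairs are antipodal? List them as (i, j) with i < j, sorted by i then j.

count = 5; pairs: (0,3), (1,3), (1,4), (2,4), (2,5)

α = atan 0.6 = 30.96°;  2α = 61.93°
n_0 = (-0.0365, -0.9993)
n_1 = (+0.9382, -0.3462)
n_2 = (+0.9612, +0.2760)
n_3 = (-0.3878, +0.9217)
n_4 = (-0.9234, -0.3838)
n_5 = (-0.7303, -0.6832)
  (0,1): δ = 108.17°  ·
  (0,2): δ = 71.89°  ·
  (0,3): δ = 24.91°  ✓
  (0,4): δ = 114.66°  ·
  (0,5): δ = 135.18°  ·
  (1,2): δ = 143.72°  ·
  (1,3): δ = 46.93°  ✓
  (1,4): δ = 42.83°  ✓
  (1,5): δ = 63.35°  ·
  (2,3): δ = 83.20°  ·
  (2,4): δ = 6.55°  ✓
  (2,5): δ = 27.07°  ✓
  (3,4): δ = 90.25°  ·
  (3,5): δ = 69.73°  ·
  (4,5): δ = 159.48°  ·
antipodal pairs: 5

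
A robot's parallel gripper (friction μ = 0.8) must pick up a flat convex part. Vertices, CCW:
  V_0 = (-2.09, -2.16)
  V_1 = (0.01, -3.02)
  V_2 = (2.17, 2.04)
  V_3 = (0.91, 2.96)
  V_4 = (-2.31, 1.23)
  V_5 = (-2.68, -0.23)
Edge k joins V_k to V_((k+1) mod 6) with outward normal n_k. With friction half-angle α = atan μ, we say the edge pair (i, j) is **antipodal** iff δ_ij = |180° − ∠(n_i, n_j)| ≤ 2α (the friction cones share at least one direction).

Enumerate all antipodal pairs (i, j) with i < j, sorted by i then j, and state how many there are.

count = 7; pairs: (0,2), (0,3), (1,3), (1,4), (1,5), (2,4), (2,5)

α = atan 0.8 = 38.66°;  2α = 77.32°
n_0 = (-0.3790, -0.9254)
n_1 = (+0.9197, -0.3926)
n_2 = (+0.5897, +0.8076)
n_3 = (-0.4733, +0.8809)
n_4 = (-0.9694, +0.2457)
n_5 = (-0.9563, -0.2923)
  (0,1): δ = 90.85°  ·
  (0,2): δ = 13.87°  ✓
  (0,3): δ = 50.52°  ✓
  (0,4): δ = 98.05°  ·
  (0,5): δ = 129.27°  ·
  (1,2): δ = 103.02°  ·
  (1,3): δ = 38.64°  ✓
  (1,4): δ = 8.90°  ✓
  (1,5): δ = 40.11°  ✓
  (2,3): δ = 115.62°  ·
  (2,4): δ = 68.09°  ✓
  (2,5): δ = 36.87°  ✓
  (3,4): δ = 132.47°  ·
  (3,5): δ = 101.25°  ·
  (4,5): δ = 148.78°  ·
antipodal pairs: 7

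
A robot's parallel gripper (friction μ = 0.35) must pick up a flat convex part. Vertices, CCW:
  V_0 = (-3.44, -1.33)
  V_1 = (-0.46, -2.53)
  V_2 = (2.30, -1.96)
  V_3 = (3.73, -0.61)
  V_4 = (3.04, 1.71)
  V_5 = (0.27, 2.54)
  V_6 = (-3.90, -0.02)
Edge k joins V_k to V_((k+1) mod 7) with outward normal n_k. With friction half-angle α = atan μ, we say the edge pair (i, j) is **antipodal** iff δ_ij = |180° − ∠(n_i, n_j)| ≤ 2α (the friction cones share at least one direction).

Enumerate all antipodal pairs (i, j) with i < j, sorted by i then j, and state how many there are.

α = atan 0.35 = 19.29°;  2α = 38.58°
n_0 = (-0.3735, -0.9276)
n_1 = (+0.2023, -0.9793)
n_2 = (+0.6865, -0.7272)
n_3 = (+0.9585, +0.2851)
n_4 = (+0.2870, +0.9579)
n_5 = (-0.5232, +0.8522)
n_6 = (-0.9435, -0.3313)
  (0,1): δ = 146.40°  ·
  (0,2): δ = 114.71°  ·
  (0,3): δ = 51.50°  ·
  (0,4): δ = 5.25°  ✓
  (0,5): δ = 53.48°  ·
  (0,6): δ = 131.28°  ·
  (1,2): δ = 148.32°  ·
  (1,3): δ = 85.11°  ·
  (1,4): δ = 28.35°  ✓
  (1,5): δ = 19.88°  ✓
  (1,6): δ = 97.68°  ·
  (2,3): δ = 116.79°  ·
  (2,4): δ = 60.03°  ·
  (2,5): δ = 11.81°  ✓
  (2,6): δ = 66.00°  ·
  (3,4): δ = 123.24°  ·
  (3,5): δ = 75.02°  ·
  (3,6): δ = 2.79°  ✓
  (4,5): δ = 131.77°  ·
  (4,6): δ = 53.97°  ·
  (5,6): δ = 102.20°  ·
antipodal pairs: 5

count = 5; pairs: (0,4), (1,4), (1,5), (2,5), (3,6)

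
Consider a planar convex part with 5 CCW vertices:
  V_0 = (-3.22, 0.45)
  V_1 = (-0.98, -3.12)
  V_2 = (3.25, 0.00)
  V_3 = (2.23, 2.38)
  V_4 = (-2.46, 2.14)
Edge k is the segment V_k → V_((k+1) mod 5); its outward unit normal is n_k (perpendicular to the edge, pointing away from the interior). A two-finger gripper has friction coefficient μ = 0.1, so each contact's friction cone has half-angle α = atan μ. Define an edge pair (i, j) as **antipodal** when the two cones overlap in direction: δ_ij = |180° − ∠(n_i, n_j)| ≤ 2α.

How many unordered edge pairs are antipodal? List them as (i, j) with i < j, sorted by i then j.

count = 1; pairs: (0,2)

α = atan 0.1 = 5.71°;  2α = 11.42°
n_0 = (-0.8471, -0.5315)
n_1 = (+0.5936, -0.8048)
n_2 = (+0.9191, +0.3939)
n_3 = (-0.0511, +0.9987)
n_4 = (-0.9120, +0.4101)
  (0,1): δ = 85.69°  ·
  (0,2): δ = 8.91°  ✓
  (0,3): δ = 60.82°  ·
  (0,4): δ = 123.68°  ·
  (1,2): δ = 103.21°  ·
  (1,3): δ = 33.48°  ·
  (1,4): δ = 29.37°  ·
  (2,3): δ = 110.27°  ·
  (2,4): δ = 47.41°  ·
  (3,4): δ = 117.14°  ·
antipodal pairs: 1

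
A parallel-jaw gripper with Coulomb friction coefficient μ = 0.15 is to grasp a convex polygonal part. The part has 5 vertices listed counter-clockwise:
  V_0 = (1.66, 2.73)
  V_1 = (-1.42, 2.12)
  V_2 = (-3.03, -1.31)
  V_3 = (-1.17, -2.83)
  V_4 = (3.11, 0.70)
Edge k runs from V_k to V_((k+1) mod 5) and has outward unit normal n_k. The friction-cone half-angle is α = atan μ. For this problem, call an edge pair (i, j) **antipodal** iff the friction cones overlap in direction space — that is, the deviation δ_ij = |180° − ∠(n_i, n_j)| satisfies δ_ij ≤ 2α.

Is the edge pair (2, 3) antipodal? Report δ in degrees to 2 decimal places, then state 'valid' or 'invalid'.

δ = 101.23°, invalid

α = atan 0.15 = 8.53°;  2α = 17.06°
edge 2: e_2 = (+1.86, -1.52);  n_2 = (-0.6328, -0.7743)
edge 3: e_3 = (+4.28, +3.53);  n_3 = (+0.6363, -0.7715)
∠(n_2, n_3) = 78.77°
δ = |180° − 78.77°| = 101.23°
101.23° > 2α = 17.06°  →  invalid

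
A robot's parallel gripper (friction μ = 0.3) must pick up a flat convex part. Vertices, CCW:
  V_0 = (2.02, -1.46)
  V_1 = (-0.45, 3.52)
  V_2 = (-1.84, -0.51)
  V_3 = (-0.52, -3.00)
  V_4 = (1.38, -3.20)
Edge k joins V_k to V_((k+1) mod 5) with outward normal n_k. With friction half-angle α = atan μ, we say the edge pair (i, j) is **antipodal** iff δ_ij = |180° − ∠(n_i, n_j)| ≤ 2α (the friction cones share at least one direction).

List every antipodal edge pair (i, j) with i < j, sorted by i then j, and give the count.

count = 2; pairs: (0,2), (1,4)

α = atan 0.3 = 16.70°;  2α = 33.40°
n_0 = (+0.8959, +0.4443)
n_1 = (-0.9453, +0.3261)
n_2 = (-0.8835, -0.4684)
n_3 = (-0.1047, -0.9945)
n_4 = (+0.9385, -0.3452)
  (0,1): δ = 45.41°  ·
  (0,2): δ = 1.55°  ✓
  (0,3): δ = 57.61°  ·
  (0,4): δ = 133.42°  ·
  (1,2): δ = 133.04°  ·
  (1,3): δ = 76.98°  ·
  (1,4): δ = 1.16°  ✓
  (2,3): δ = 123.94°  ·
  (2,4): δ = 48.12°  ·
  (3,4): δ = 104.19°  ·
antipodal pairs: 2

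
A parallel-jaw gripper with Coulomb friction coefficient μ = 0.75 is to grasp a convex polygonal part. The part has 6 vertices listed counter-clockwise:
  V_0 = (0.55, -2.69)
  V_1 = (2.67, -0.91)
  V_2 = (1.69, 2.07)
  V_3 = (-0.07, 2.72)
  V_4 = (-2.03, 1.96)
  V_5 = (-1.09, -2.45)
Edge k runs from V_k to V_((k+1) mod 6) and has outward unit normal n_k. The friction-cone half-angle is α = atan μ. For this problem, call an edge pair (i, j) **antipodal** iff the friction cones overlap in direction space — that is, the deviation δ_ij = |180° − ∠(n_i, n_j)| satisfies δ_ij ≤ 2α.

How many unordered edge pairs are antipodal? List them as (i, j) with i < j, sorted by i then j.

α = atan 0.75 = 36.87°;  2α = 73.74°
n_0 = (+0.6430, -0.7658)
n_1 = (+0.9500, +0.3124)
n_2 = (+0.3464, +0.9381)
n_3 = (-0.3615, +0.9324)
n_4 = (-0.9780, -0.2085)
n_5 = (-0.1448, -0.9895)
  (0,1): δ = 111.81°  ·
  (0,2): δ = 60.29°  ✓
  (0,3): δ = 18.82°  ✓
  (0,4): δ = 62.02°  ✓
  (0,5): δ = 131.66°  ·
  (1,2): δ = 128.47°  ·
  (1,3): δ = 87.01°  ·
  (1,4): δ = 6.17°  ✓
  (1,5): δ = 63.47°  ✓
  (2,3): δ = 138.54°  ·
  (2,4): δ = 57.70°  ✓
  (2,5): δ = 11.94°  ✓
  (3,4): δ = 99.16°  ·
  (3,5): δ = 29.52°  ✓
  (4,5): δ = 110.36°  ·
antipodal pairs: 8

count = 8; pairs: (0,2), (0,3), (0,4), (1,4), (1,5), (2,4), (2,5), (3,5)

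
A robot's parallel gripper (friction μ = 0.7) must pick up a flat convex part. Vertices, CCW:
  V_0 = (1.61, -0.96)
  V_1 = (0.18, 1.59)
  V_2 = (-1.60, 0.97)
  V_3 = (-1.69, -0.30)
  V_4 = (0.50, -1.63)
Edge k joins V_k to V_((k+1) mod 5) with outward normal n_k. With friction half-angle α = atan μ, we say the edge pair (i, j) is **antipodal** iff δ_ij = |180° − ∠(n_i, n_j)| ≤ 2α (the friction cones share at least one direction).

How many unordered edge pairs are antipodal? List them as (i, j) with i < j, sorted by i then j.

count = 5; pairs: (0,2), (0,3), (1,3), (1,4), (2,4)

α = atan 0.7 = 34.99°;  2α = 69.98°
n_0 = (+0.8722, +0.4891)
n_1 = (-0.3289, +0.9444)
n_2 = (-0.9975, +0.0707)
n_3 = (-0.5191, -0.8547)
n_4 = (+0.5168, -0.8561)
  (0,1): δ = 100.08°  ·
  (0,2): δ = 33.34°  ✓
  (0,3): δ = 29.45°  ✓
  (0,4): δ = 91.83°  ·
  (1,2): δ = 113.26°  ·
  (1,3): δ = 50.47°  ✓
  (1,4): δ = 11.91°  ✓
  (2,3): δ = 117.22°  ·
  (2,4): δ = 54.83°  ✓
  (3,4): δ = 117.61°  ·
antipodal pairs: 5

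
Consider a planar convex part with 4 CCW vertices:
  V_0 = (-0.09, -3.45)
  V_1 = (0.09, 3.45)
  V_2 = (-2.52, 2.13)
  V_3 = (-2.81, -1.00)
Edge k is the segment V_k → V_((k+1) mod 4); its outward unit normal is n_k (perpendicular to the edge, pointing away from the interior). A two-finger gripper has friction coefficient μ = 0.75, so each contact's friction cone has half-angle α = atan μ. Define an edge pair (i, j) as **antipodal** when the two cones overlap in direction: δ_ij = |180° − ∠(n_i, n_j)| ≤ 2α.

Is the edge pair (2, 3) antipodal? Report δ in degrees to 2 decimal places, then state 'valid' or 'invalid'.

α = atan 0.75 = 36.87°;  2α = 73.74°
edge 2: e_2 = (-0.29, -3.13);  n_2 = (-0.9957, +0.0923)
edge 3: e_3 = (+2.72, -2.45);  n_3 = (-0.6693, -0.7430)
∠(n_2, n_3) = 53.28°
δ = |180° − 53.28°| = 126.72°
126.72° > 2α = 73.74°  →  invalid

δ = 126.72°, invalid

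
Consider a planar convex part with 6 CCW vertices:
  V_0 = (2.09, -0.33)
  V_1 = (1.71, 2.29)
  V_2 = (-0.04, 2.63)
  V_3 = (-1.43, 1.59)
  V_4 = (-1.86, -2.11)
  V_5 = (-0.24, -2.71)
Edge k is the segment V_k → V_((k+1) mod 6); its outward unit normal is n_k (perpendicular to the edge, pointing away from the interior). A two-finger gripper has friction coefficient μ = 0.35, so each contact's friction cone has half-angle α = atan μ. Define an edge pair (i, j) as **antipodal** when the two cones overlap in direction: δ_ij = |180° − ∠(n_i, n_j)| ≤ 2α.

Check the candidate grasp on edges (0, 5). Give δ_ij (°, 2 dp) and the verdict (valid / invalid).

δ = 127.36°, invalid

α = atan 0.35 = 19.29°;  2α = 38.58°
edge 0: e_0 = (-0.38, +2.62);  n_0 = (+0.9896, +0.1435)
edge 5: e_5 = (+2.33, +2.38);  n_5 = (+0.7146, -0.6996)
∠(n_0, n_5) = 52.64°
δ = |180° − 52.64°| = 127.36°
127.36° > 2α = 38.58°  →  invalid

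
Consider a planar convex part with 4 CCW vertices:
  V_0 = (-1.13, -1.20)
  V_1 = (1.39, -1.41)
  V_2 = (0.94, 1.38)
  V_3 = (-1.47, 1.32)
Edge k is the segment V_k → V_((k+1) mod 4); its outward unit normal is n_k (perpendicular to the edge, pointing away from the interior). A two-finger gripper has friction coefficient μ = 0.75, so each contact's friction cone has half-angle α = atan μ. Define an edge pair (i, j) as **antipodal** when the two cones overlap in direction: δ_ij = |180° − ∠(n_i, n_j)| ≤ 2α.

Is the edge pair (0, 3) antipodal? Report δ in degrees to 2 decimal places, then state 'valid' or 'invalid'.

α = atan 0.75 = 36.87°;  2α = 73.74°
edge 0: e_0 = (+2.52, -0.21);  n_0 = (-0.0830, -0.9965)
edge 3: e_3 = (+0.34, -2.52);  n_3 = (-0.9910, -0.1337)
∠(n_0, n_3) = 77.55°
δ = |180° − 77.55°| = 102.45°
102.45° > 2α = 73.74°  →  invalid

δ = 102.45°, invalid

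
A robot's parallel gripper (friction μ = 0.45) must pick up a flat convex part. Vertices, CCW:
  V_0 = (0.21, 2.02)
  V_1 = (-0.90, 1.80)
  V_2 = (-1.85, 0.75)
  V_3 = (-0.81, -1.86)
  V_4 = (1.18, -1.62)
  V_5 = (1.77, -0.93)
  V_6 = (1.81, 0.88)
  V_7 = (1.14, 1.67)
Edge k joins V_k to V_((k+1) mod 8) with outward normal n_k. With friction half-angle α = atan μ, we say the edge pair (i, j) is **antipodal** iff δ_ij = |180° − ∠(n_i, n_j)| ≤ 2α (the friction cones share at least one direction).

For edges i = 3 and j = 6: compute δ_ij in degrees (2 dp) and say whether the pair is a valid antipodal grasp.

δ = 56.58°, invalid

α = atan 0.45 = 24.23°;  2α = 48.46°
edge 3: e_3 = (+1.99, +0.24);  n_3 = (+0.1197, -0.9928)
edge 6: e_6 = (-0.67, +0.79);  n_6 = (+0.7627, +0.6468)
∠(n_3, n_6) = 123.42°
δ = |180° − 123.42°| = 56.58°
56.58° > 2α = 48.46°  →  invalid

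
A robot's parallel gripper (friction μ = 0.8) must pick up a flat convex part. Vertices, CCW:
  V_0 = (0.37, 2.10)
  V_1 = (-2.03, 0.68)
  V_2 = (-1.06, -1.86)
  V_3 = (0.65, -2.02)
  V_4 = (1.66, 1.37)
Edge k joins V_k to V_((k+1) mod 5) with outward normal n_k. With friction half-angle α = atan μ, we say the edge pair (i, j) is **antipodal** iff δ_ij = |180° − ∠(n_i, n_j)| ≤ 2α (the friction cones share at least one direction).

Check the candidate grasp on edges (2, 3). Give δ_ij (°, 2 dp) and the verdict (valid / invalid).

α = atan 0.8 = 38.66°;  2α = 77.32°
edge 2: e_2 = (+1.71, -0.16);  n_2 = (-0.0932, -0.9957)
edge 3: e_3 = (+1.01, +3.39);  n_3 = (+0.9584, -0.2855)
∠(n_2, n_3) = 78.75°
δ = |180° − 78.75°| = 101.25°
101.25° > 2α = 77.32°  →  invalid

δ = 101.25°, invalid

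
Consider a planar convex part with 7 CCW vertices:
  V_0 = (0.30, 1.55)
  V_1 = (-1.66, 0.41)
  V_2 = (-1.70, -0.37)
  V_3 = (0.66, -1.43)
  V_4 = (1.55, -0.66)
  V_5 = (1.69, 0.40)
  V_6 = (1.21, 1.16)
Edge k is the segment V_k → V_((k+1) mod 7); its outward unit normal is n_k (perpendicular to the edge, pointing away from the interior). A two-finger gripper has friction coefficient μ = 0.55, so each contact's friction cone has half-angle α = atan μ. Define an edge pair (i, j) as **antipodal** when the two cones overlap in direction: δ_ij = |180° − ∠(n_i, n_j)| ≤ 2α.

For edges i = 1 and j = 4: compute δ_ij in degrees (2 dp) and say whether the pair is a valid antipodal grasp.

δ = 4.59°, valid

α = atan 0.55 = 28.81°;  2α = 57.62°
edge 1: e_1 = (-0.04, -0.78);  n_1 = (-0.9987, +0.0512)
edge 4: e_4 = (+0.14, +1.06);  n_4 = (+0.9914, -0.1309)
∠(n_1, n_4) = 175.41°
δ = |180° − 175.41°| = 4.59°
4.59° ≤ 2α = 57.62°  →  valid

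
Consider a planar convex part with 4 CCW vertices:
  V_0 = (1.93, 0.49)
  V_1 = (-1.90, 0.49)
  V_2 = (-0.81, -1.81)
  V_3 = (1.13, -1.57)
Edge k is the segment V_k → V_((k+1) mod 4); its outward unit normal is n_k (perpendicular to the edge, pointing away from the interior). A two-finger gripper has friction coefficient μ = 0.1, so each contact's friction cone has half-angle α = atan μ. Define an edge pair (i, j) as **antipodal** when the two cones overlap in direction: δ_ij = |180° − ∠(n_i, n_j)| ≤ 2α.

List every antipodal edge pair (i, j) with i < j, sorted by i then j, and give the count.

α = atan 0.1 = 5.71°;  2α = 11.42°
n_0 = (+0.0000, +1.0000)
n_1 = (-0.9037, -0.4283)
n_2 = (+0.1228, -0.9924)
n_3 = (+0.9322, -0.3620)
  (0,1): δ = 64.64°  ·
  (0,2): δ = 7.05°  ✓
  (0,3): δ = 68.78°  ·
  (1,2): δ = 108.30°  ·
  (1,3): δ = 46.58°  ·
  (2,3): δ = 118.28°  ·
antipodal pairs: 1

count = 1; pairs: (0,2)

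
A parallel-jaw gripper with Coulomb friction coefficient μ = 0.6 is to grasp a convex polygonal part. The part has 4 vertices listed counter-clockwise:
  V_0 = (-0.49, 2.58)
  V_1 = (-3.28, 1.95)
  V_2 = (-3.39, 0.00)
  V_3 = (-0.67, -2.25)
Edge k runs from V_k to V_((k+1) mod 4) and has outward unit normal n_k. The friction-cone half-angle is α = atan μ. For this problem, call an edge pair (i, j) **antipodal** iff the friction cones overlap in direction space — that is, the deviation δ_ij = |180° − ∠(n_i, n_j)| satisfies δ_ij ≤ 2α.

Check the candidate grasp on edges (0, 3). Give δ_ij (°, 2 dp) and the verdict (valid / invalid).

δ = 75.14°, invalid

α = atan 0.6 = 30.96°;  2α = 61.93°
edge 0: e_0 = (-2.79, -0.63);  n_0 = (-0.2203, +0.9754)
edge 3: e_3 = (+0.18, +4.83);  n_3 = (+0.9993, -0.0372)
∠(n_0, n_3) = 104.86°
δ = |180° − 104.86°| = 75.14°
75.14° > 2α = 61.93°  →  invalid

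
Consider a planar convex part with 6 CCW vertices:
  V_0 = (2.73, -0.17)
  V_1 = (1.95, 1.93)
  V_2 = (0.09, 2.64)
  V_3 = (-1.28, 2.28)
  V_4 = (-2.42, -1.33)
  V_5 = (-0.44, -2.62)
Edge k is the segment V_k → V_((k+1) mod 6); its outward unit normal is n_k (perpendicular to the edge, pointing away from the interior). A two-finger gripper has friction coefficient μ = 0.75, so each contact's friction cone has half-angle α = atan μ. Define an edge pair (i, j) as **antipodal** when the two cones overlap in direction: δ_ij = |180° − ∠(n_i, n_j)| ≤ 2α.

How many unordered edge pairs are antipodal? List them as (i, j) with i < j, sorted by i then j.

α = atan 0.75 = 36.87°;  2α = 73.74°
n_0 = (+0.9374, +0.3482)
n_1 = (+0.3566, +0.9342)
n_2 = (-0.2541, +0.9672)
n_3 = (-0.9536, +0.3011)
n_4 = (-0.5459, -0.8379)
n_5 = (+0.6115, -0.7912)
  (0,1): δ = 131.27°  ·
  (0,2): δ = 95.65°  ·
  (0,3): δ = 37.90°  ✓
  (0,4): δ = 36.54°  ✓
  (0,5): δ = 107.32°  ·
  (1,2): δ = 144.38°  ·
  (1,3): δ = 86.63°  ·
  (1,4): δ = 12.19°  ✓
  (1,5): δ = 58.59°  ✓
  (2,3): δ = 122.25°  ·
  (2,4): δ = 47.81°  ✓
  (2,5): δ = 22.98°  ✓
  (3,4): δ = 105.56°  ·
  (3,5): δ = 34.78°  ✓
  (4,5): δ = 109.22°  ·
antipodal pairs: 7

count = 7; pairs: (0,3), (0,4), (1,4), (1,5), (2,4), (2,5), (3,5)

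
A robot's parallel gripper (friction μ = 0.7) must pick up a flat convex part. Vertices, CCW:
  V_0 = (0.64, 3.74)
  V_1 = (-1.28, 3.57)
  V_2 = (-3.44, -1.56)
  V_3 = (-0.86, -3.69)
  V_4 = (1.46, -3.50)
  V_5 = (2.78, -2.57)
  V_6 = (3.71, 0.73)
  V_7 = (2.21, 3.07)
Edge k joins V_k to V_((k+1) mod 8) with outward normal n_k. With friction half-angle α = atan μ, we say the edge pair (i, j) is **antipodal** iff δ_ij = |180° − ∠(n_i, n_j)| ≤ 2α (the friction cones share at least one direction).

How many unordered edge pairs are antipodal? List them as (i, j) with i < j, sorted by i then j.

α = atan 0.7 = 34.99°;  2α = 69.98°
n_0 = (-0.0882, +0.9961)
n_1 = (-0.9216, +0.3881)
n_2 = (-0.6366, -0.7712)
n_3 = (+0.0816, -0.9967)
n_4 = (+0.5760, -0.8175)
n_5 = (+0.9625, -0.2713)
n_6 = (+0.8419, +0.5397)
n_7 = (+0.3925, +0.9197)
  (0,1): δ = 117.89°  ·
  (0,2): δ = 44.60°  ✓
  (0,3): δ = 0.38°  ✓
  (0,4): δ = 30.11°  ✓
  (0,5): δ = 69.20°  ✓
  (0,6): δ = 117.60°  ·
  (0,7): δ = 151.83°  ·
  (1,2): δ = 106.71°  ·
  (1,3): δ = 62.48°  ✓
  (1,4): δ = 32.00°  ✓
  (1,5): δ = 7.09°  ✓
  (1,6): δ = 55.49°  ✓
  (1,7): δ = 89.72°  ·
  (2,3): δ = 135.78°  ·
  (2,4): δ = 105.29°  ·
  (2,5): δ = 66.20°  ✓
  (2,6): δ = 17.80°  ✓
  (2,7): δ = 16.43°  ✓
  (3,4): δ = 149.52°  ·
  (3,5): δ = 110.42°  ·
  (3,6): δ = 62.02°  ✓
  (3,7): δ = 27.79°  ✓
  (4,5): δ = 140.91°  ·
  (4,6): δ = 92.51°  ·
  (4,7): δ = 58.28°  ✓
  (5,6): δ = 131.60°  ·
  (5,7): δ = 97.37°  ·
  (6,7): δ = 145.77°  ·
antipodal pairs: 14

count = 14; pairs: (0,2), (0,3), (0,4), (0,5), (1,3), (1,4), (1,5), (1,6), (2,5), (2,6), (2,7), (3,6), (3,7), (4,7)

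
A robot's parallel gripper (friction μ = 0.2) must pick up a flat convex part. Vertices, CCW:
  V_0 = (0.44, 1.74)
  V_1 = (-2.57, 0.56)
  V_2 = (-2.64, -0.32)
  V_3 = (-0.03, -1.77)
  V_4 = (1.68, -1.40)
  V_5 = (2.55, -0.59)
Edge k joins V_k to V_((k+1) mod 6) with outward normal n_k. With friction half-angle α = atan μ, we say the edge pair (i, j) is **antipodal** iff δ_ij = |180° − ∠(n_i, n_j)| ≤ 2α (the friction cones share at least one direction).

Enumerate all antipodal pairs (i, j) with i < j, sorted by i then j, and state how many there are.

α = atan 0.2 = 11.31°;  2α = 22.62°
n_0 = (-0.3650, +0.9310)
n_1 = (-0.9969, +0.0793)
n_2 = (-0.4856, -0.8742)
n_3 = (+0.2115, -0.9774)
n_4 = (+0.6814, -0.7319)
n_5 = (+0.7412, +0.6712)
  (0,1): δ = 115.95°  ·
  (0,2): δ = 50.46°  ·
  (0,3): δ = 9.20°  ✓
  (0,4): δ = 21.55°  ✓
  (0,5): δ = 110.76°  ·
  (1,2): δ = 114.51°  ·
  (1,3): δ = 73.24°  ·
  (1,4): δ = 42.50°  ·
  (1,5): δ = 46.71°  ·
  (2,3): δ = 138.74°  ·
  (2,4): δ = 107.99°  ·
  (2,5): δ = 18.78°  ✓
  (3,4): δ = 149.25°  ·
  (3,5): δ = 60.05°  ·
  (4,5): δ = 90.79°  ·
antipodal pairs: 3

count = 3; pairs: (0,3), (0,4), (2,5)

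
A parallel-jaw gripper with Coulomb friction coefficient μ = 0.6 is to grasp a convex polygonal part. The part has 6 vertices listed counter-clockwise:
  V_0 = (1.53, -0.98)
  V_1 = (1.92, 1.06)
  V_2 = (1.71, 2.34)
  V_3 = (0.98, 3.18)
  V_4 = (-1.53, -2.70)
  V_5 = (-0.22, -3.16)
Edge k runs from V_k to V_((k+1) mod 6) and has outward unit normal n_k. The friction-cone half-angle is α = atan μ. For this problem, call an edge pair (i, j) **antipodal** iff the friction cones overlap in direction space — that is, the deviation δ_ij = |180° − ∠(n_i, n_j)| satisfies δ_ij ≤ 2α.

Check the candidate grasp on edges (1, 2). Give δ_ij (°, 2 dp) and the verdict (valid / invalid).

δ = 148.32°, invalid

α = atan 0.6 = 30.96°;  2α = 61.93°
edge 1: e_1 = (-0.21, +1.28);  n_1 = (+0.9868, +0.1619)
edge 2: e_2 = (-0.73, +0.84);  n_2 = (+0.7548, +0.6560)
∠(n_1, n_2) = 31.68°
δ = |180° − 31.68°| = 148.32°
148.32° > 2α = 61.93°  →  invalid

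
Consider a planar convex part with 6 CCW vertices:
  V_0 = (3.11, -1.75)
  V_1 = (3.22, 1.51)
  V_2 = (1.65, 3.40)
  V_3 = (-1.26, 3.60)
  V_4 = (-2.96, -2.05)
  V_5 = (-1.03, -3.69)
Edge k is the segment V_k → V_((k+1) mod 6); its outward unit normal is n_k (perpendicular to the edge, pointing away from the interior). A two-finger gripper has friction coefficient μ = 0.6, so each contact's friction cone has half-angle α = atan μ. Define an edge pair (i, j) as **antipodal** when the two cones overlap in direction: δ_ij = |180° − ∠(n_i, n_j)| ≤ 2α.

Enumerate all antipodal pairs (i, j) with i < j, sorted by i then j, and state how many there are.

α = atan 0.6 = 30.96°;  2α = 61.93°
n_0 = (+0.9994, -0.0337)
n_1 = (+0.7692, +0.6390)
n_2 = (+0.0686, +0.9976)
n_3 = (-0.9576, +0.2881)
n_4 = (-0.6475, -0.7620)
n_5 = (+0.4243, -0.9055)
  (0,1): δ = 138.35°  ·
  (0,2): δ = 92.00°  ·
  (0,3): δ = 14.81°  ✓
  (0,4): δ = 51.58°  ✓
  (0,5): δ = 117.04°  ·
  (1,2): δ = 133.65°  ·
  (1,3): δ = 56.46°  ✓
  (1,4): δ = 9.93°  ✓
  (1,5): δ = 75.39°  ·
  (2,3): δ = 102.81°  ·
  (2,4): δ = 36.42°  ✓
  (2,5): δ = 29.04°  ✓
  (3,4): δ = 113.61°  ·
  (3,5): δ = 48.15°  ✓
  (4,5): δ = 114.54°  ·
antipodal pairs: 7

count = 7; pairs: (0,3), (0,4), (1,3), (1,4), (2,4), (2,5), (3,5)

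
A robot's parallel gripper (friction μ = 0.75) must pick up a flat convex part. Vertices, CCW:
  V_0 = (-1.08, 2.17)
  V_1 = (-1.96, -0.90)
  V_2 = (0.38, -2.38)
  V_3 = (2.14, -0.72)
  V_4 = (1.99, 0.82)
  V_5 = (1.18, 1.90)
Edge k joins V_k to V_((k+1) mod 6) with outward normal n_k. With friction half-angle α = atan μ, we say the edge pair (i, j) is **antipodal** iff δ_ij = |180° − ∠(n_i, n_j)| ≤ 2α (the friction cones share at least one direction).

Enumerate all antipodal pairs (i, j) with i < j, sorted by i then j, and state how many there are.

count = 7; pairs: (0,2), (0,3), (0,4), (1,3), (1,4), (1,5), (2,5)

α = atan 0.75 = 36.87°;  2α = 73.74°
n_0 = (-0.9613, +0.2755)
n_1 = (-0.5345, -0.8451)
n_2 = (+0.6861, -0.7275)
n_3 = (+0.9953, +0.0969)
n_4 = (+0.8000, +0.6000)
n_5 = (+0.1186, +0.9929)
  (0,1): δ = 106.32°  ·
  (0,2): δ = 30.68°  ✓
  (0,3): δ = 21.56°  ✓
  (0,4): δ = 52.86°  ✓
  (0,5): δ = 99.18°  ·
  (1,2): δ = 104.36°  ·
  (1,3): δ = 52.12°  ✓
  (1,4): δ = 20.82°  ✓
  (1,5): δ = 25.50°  ✓
  (2,3): δ = 127.76°  ·
  (2,4): δ = 96.46°  ·
  (2,5): δ = 50.14°  ✓
  (3,4): δ = 148.69°  ·
  (3,5): δ = 102.38°  ·
  (4,5): δ = 133.68°  ·
antipodal pairs: 7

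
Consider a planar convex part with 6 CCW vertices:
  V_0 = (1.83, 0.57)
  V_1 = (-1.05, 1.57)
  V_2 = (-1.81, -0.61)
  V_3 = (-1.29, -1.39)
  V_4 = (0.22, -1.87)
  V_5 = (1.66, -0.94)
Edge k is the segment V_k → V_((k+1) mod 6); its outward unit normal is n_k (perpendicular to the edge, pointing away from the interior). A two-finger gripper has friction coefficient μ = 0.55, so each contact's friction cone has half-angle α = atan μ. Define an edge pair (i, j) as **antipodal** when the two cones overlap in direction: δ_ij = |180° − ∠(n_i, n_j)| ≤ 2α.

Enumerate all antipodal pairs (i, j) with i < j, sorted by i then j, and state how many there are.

α = atan 0.55 = 28.81°;  2α = 57.62°
n_0 = (+0.3280, +0.9447)
n_1 = (-0.9443, +0.3292)
n_2 = (-0.8321, -0.5547)
n_3 = (-0.3029, -0.9530)
n_4 = (+0.5425, -0.8400)
n_5 = (+0.9937, -0.1119)
  (0,1): δ = 90.07°  ·
  (0,2): δ = 37.16°  ✓
  (0,3): δ = 1.51°  ✓
  (0,4): δ = 52.00°  ✓
  (0,5): δ = 102.72°  ·
  (1,2): δ = 127.09°  ·
  (1,3): δ = 88.41°  ·
  (1,4): δ = 37.92°  ✓
  (1,5): δ = 12.80°  ✓
  (2,3): δ = 141.32°  ·
  (2,4): δ = 90.83°  ·
  (2,5): δ = 40.11°  ✓
  (3,4): δ = 129.51°  ·
  (3,5): δ = 78.79°  ·
  (4,5): δ = 129.28°  ·
antipodal pairs: 6

count = 6; pairs: (0,2), (0,3), (0,4), (1,4), (1,5), (2,5)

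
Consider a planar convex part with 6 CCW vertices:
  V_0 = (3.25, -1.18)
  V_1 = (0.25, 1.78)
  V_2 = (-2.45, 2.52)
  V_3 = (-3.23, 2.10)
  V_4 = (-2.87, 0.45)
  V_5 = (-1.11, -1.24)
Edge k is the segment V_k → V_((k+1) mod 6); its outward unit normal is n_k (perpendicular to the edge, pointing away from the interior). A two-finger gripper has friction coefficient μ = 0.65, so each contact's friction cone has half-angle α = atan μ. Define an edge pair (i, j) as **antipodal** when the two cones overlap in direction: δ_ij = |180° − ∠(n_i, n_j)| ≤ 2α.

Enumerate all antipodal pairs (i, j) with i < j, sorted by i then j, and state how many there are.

α = atan 0.65 = 33.02°;  2α = 66.05°
n_0 = (+0.7023, +0.7118)
n_1 = (+0.2643, +0.9644)
n_2 = (-0.4741, +0.8805)
n_3 = (-0.9770, -0.2132)
n_4 = (-0.6926, -0.7213)
n_5 = (+0.0138, -0.9999)
  (0,1): δ = 150.71°  ·
  (0,2): δ = 107.08°  ·
  (0,3): δ = 33.08°  ✓
  (0,4): δ = 0.78°  ✓
  (0,5): δ = 45.40°  ✓
  (1,2): δ = 136.37°  ·
  (1,3): δ = 62.37°  ✓
  (1,4): δ = 28.51°  ✓
  (1,5): δ = 16.12°  ✓
  (2,3): δ = 105.99°  ·
  (2,4): δ = 72.14°  ·
  (2,5): δ = 27.51°  ✓
  (3,4): δ = 146.15°  ·
  (3,5): δ = 101.52°  ·
  (4,5): δ = 135.37°  ·
antipodal pairs: 7

count = 7; pairs: (0,3), (0,4), (0,5), (1,3), (1,4), (1,5), (2,5)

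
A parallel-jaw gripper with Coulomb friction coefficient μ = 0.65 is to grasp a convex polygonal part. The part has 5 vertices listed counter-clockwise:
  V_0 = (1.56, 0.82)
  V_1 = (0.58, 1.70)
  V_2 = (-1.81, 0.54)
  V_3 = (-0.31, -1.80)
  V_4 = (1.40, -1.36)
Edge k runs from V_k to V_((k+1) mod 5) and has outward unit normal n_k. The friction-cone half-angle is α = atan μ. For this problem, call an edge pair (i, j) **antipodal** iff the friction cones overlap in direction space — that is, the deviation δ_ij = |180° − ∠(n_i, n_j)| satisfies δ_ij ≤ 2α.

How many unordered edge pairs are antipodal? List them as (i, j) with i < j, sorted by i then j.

α = atan 0.65 = 33.02°;  2α = 66.05°
n_0 = (+0.6681, +0.7440)
n_1 = (-0.4366, +0.8996)
n_2 = (-0.8419, -0.5397)
n_3 = (+0.2492, -0.9685)
n_4 = (+0.9973, -0.0732)
  (0,1): δ = 112.19°  ·
  (0,2): δ = 15.42°  ✓
  (0,3): δ = 56.35°  ✓
  (0,4): δ = 127.72°  ·
  (1,2): δ = 83.23°  ·
  (1,3): δ = 11.46°  ✓
  (1,4): δ = 59.91°  ✓
  (2,3): δ = 108.23°  ·
  (2,4): δ = 36.86°  ✓
  (3,4): δ = 108.63°  ·
antipodal pairs: 5

count = 5; pairs: (0,2), (0,3), (1,3), (1,4), (2,4)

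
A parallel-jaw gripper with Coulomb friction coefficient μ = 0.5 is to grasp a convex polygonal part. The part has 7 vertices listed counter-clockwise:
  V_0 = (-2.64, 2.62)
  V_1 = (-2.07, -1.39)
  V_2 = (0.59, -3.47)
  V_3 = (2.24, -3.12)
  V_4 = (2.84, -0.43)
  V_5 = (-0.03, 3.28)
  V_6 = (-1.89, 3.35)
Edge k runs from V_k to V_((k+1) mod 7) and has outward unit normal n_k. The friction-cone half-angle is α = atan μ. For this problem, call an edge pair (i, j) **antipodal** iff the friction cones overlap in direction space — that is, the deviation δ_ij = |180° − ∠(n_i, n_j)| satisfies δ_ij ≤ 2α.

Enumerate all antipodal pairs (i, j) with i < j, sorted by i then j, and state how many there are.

count = 7; pairs: (0,3), (0,4), (1,4), (1,5), (2,5), (2,6), (3,6)

α = atan 0.5 = 26.57°;  2α = 53.13°
n_0 = (-0.9900, -0.1407)
n_1 = (-0.6160, -0.7878)
n_2 = (+0.2075, -0.9782)
n_3 = (+0.9760, -0.2177)
n_4 = (+0.7910, +0.6119)
n_5 = (+0.0376, +0.9993)
n_6 = (-0.6975, +0.7166)
  (0,1): δ = 136.11°  ·
  (0,2): δ = 86.11°  ·
  (0,3): δ = 20.66°  ✓
  (0,4): δ = 29.63°  ✓
  (0,5): δ = 79.75°  ·
  (0,6): δ = 126.14°  ·
  (1,2): δ = 130.00°  ·
  (1,3): δ = 64.55°  ·
  (1,4): δ = 14.25°  ✓
  (1,5): δ = 35.87°  ✓
  (1,6): δ = 82.25°  ·
  (2,3): δ = 114.55°  ·
  (2,4): δ = 64.25°  ·
  (2,5): δ = 14.13°  ✓
  (2,6): δ = 32.25°  ✓
  (3,4): δ = 129.70°  ·
  (3,5): δ = 79.58°  ·
  (3,6): δ = 33.20°  ✓
  (4,5): δ = 129.88°  ·
  (4,6): δ = 83.50°  ·
  (5,6): δ = 133.62°  ·
antipodal pairs: 7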